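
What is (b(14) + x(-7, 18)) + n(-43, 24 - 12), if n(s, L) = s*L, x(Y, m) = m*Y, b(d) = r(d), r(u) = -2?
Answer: -644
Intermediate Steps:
b(d) = -2
x(Y, m) = Y*m
n(s, L) = L*s
(b(14) + x(-7, 18)) + n(-43, 24 - 12) = (-2 - 7*18) + (24 - 12)*(-43) = (-2 - 126) + 12*(-43) = -128 - 516 = -644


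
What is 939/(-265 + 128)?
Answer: -939/137 ≈ -6.8540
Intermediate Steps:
939/(-265 + 128) = 939/(-137) = 939*(-1/137) = -939/137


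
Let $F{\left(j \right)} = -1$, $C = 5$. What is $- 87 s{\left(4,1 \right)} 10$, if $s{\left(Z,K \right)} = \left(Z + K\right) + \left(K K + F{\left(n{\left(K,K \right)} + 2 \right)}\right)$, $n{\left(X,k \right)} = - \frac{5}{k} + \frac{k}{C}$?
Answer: $-4350$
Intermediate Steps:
$n{\left(X,k \right)} = - \frac{5}{k} + \frac{k}{5}$
$s{\left(Z,K \right)} = -1 + K + Z + K^{2}$ ($s{\left(Z,K \right)} = \left(Z + K\right) + \left(K K - 1\right) = \left(K + Z\right) + \left(K^{2} - 1\right) = \left(K + Z\right) + \left(-1 + K^{2}\right) = -1 + K + Z + K^{2}$)
$- 87 s{\left(4,1 \right)} 10 = - 87 \left(-1 + 1 + 4 + 1^{2}\right) 10 = - 87 \left(-1 + 1 + 4 + 1\right) 10 = \left(-87\right) 5 \cdot 10 = \left(-435\right) 10 = -4350$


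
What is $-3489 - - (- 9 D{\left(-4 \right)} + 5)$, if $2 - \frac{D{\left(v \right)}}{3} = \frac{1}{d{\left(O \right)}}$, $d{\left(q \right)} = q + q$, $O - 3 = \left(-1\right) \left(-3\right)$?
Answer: $- \frac{14143}{4} \approx -3535.8$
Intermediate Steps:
$O = 6$ ($O = 3 - -3 = 3 + 3 = 6$)
$d{\left(q \right)} = 2 q$
$D{\left(v \right)} = \frac{23}{4}$ ($D{\left(v \right)} = 6 - \frac{3}{2 \cdot 6} = 6 - \frac{3}{12} = 6 - \frac{1}{4} = \frac{23}{4}$)
$-3489 - - (- 9 D{\left(-4 \right)} + 5) = -3489 - - (\left(-9\right) \frac{23}{4} + 5) = -3489 - - (- \frac{207}{4} + 5) = -3489 - \left(-1\right) \left(- \frac{187}{4}\right) = -3489 - \frac{187}{4} = - \frac{14143}{4}$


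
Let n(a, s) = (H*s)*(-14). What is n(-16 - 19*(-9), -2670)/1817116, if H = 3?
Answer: 4005/64897 ≈ 0.061713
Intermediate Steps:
n(a, s) = -42*s (n(a, s) = (3*s)*(-14) = -42*s)
n(-16 - 19*(-9), -2670)/1817116 = -42*(-2670)/1817116 = 112140*(1/1817116) = 4005/64897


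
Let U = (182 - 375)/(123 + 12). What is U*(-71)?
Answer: 13703/135 ≈ 101.50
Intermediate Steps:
U = -193/135 ≈ -1.4296
U*(-71) = -193/135*(-71) = 13703/135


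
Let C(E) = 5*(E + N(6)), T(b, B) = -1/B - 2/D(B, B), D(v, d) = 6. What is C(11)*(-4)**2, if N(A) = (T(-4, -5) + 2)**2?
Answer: 52144/45 ≈ 1158.8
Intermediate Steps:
T(b, B) = -1/3 - 1/B (T(b, B) = -1/B - 2/6 = -1/B - 2*1/6 = -1/B - 1/3 = -1/3 - 1/B)
N(A) = 784/225 (N(A) = ((1/3)*(-3 - 1*(-5))/(-5) + 2)**2 = ((1/3)*(-1/5)*(-3 + 5) + 2)**2 = ((1/3)*(-1/5)*2 + 2)**2 = (-2/15 + 2)**2 = (28/15)**2 = 784/225)
C(E) = 784/45 + 5*E (C(E) = 5*(E + 784/225) = 5*(784/225 + E) = 784/45 + 5*E)
C(11)*(-4)**2 = (784/45 + 5*11)*(-4)**2 = (784/45 + 55)*16 = (3259/45)*16 = 52144/45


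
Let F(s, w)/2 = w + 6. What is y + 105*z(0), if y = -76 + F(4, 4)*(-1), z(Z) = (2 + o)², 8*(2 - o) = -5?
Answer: 137601/64 ≈ 2150.0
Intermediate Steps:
o = 21/8 (o = 2 - ⅛*(-5) = 2 + 5/8 = 21/8 ≈ 2.6250)
F(s, w) = 12 + 2*w (F(s, w) = 2*(w + 6) = 2*(6 + w) = 12 + 2*w)
z(Z) = 1369/64 (z(Z) = (2 + 21/8)² = (37/8)² = 1369/64)
y = -96 (y = -76 + (12 + 2*4)*(-1) = -76 + (12 + 8)*(-1) = -76 + 20*(-1) = -76 - 20 = -96)
y + 105*z(0) = -96 + 105*(1369/64) = -96 + 143745/64 = 137601/64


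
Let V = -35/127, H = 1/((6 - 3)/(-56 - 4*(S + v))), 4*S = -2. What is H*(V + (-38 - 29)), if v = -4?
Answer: 108224/127 ≈ 852.16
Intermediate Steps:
S = -½ (S = (¼)*(-2) = -½ ≈ -0.50000)
H = -38/3 (H = 1/((6 - 3)/(-56 - 4*(-½ - 4))) = 1/(3/(-56 - 4*(-9/2))) = 1/(3/(-56 + 18)) = 1/(3/(-38)) = 1/(3*(-1/38)) = 1/(-3/38) = -38/3 ≈ -12.667)
V = -35/127 (V = -35*1/127 = -35/127 ≈ -0.27559)
H*(V + (-38 - 29)) = -38*(-35/127 + (-38 - 29))/3 = -38*(-35/127 - 67)/3 = -38/3*(-8544/127) = 108224/127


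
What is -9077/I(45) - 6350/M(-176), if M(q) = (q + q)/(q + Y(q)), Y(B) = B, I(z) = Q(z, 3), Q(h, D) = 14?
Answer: -97977/14 ≈ -6998.4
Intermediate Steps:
I(z) = 14
M(q) = 1 (M(q) = (q + q)/(q + q) = (2*q)/((2*q)) = (2*q)*(1/(2*q)) = 1)
-9077/I(45) - 6350/M(-176) = -9077/14 - 6350/1 = -9077*1/14 - 6350*1 = -9077/14 - 6350 = -97977/14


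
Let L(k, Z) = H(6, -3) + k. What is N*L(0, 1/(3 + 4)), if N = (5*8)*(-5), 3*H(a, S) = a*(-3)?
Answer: 1200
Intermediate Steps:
H(a, S) = -a (H(a, S) = (a*(-3))/3 = (-3*a)/3 = -a)
L(k, Z) = -6 + k (L(k, Z) = -1*6 + k = -6 + k)
N = -200 (N = 40*(-5) = -200)
N*L(0, 1/(3 + 4)) = -200*(-6 + 0) = -200*(-6) = 1200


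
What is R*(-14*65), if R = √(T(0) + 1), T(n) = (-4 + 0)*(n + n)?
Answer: -910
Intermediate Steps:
T(n) = -8*n
R = 1 (R = √(-8*0 + 1) = √(0 + 1) = √1 = 1)
R*(-14*65) = 1*(-14*65) = 1*(-910) = -910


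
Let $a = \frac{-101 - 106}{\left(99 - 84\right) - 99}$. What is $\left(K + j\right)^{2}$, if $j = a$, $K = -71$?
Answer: $\frac{3682561}{784} \approx 4697.1$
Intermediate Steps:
$a = \frac{69}{28}$ ($a = - \frac{207}{\left(99 - 84\right) - 99} = - \frac{207}{15 - 99} = - \frac{207}{-84} = \left(-207\right) \left(- \frac{1}{84}\right) = \frac{69}{28} \approx 2.4643$)
$j = \frac{69}{28} \approx 2.4643$
$\left(K + j\right)^{2} = \left(-71 + \frac{69}{28}\right)^{2} = \left(- \frac{1919}{28}\right)^{2} = \frac{3682561}{784}$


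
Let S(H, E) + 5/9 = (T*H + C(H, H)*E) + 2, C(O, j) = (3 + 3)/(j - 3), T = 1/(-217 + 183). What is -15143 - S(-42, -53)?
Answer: -11591851/765 ≈ -15153.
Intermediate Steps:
T = -1/34 (T = 1/(-34) = -1/34 ≈ -0.029412)
C(O, j) = 6/(-3 + j)
S(H, E) = 13/9 - H/34 + 6*E/(-3 + H) (S(H, E) = -5/9 + ((-H/34 + (6/(-3 + H))*E) + 2) = -5/9 + ((-H/34 + 6*E/(-3 + H)) + 2) = -5/9 + (2 - H/34 + 6*E/(-3 + H)) = 13/9 - H/34 + 6*E/(-3 + H))
-15143 - S(-42, -53) = -15143 - (1836*(-53) + (-3 - 42)*(442 - 9*(-42)))/(306*(-3 - 42)) = -15143 - (-97308 - 45*(442 + 378))/(306*(-45)) = -15143 - (-1)*(-97308 - 45*820)/(306*45) = -15143 - (-1)*(-97308 - 36900)/(306*45) = -15143 - (-1)*(-134208)/(306*45) = -15143 - 1*7456/765 = -15143 - 7456/765 = -11591851/765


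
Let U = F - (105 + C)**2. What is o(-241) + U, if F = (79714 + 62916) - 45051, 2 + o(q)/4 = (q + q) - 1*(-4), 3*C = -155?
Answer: 835331/9 ≈ 92815.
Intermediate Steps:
C = -155/3 (C = (1/3)*(-155) = -155/3 ≈ -51.667)
o(q) = 8 + 8*q (o(q) = -8 + 4*((q + q) - 1*(-4)) = -8 + 4*(2*q + 4) = -8 + 4*(4 + 2*q) = -8 + (16 + 8*q) = 8 + 8*q)
F = 97579 (F = 142630 - 45051 = 97579)
U = 852611/9 (U = 97579 - (105 - 155/3)**2 = 97579 - (160/3)**2 = 97579 - 1*25600/9 = 97579 - 25600/9 = 852611/9 ≈ 94735.)
o(-241) + U = (8 + 8*(-241)) + 852611/9 = (8 - 1928) + 852611/9 = -1920 + 852611/9 = 835331/9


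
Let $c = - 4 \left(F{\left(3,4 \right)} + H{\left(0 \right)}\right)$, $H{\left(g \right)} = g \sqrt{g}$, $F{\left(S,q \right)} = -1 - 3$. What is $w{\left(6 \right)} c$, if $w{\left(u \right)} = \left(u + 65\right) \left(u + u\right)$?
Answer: $13632$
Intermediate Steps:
$F{\left(S,q \right)} = -4$
$H{\left(g \right)} = g^{\frac{3}{2}}$
$c = 16$ ($c = - 4 \left(-4 + 0^{\frac{3}{2}}\right) = - 4 \left(-4 + 0\right) = \left(-4\right) \left(-4\right) = 16$)
$w{\left(u \right)} = 2 u \left(65 + u\right)$ ($w{\left(u \right)} = \left(65 + u\right) 2 u = 2 u \left(65 + u\right)$)
$w{\left(6 \right)} c = 2 \cdot 6 \left(65 + 6\right) 16 = 2 \cdot 6 \cdot 71 \cdot 16 = 852 \cdot 16 = 13632$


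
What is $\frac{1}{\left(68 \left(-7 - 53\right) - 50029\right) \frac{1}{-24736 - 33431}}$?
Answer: $\frac{58167}{54109} \approx 1.075$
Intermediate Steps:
$\frac{1}{\left(68 \left(-7 - 53\right) - 50029\right) \frac{1}{-24736 - 33431}} = \frac{1}{\left(68 \left(-60\right) - 50029\right) \frac{1}{-58167}} = \frac{1}{\left(-4080 - 50029\right) \left(- \frac{1}{58167}\right)} = \frac{1}{\left(-54109\right) \left(- \frac{1}{58167}\right)} = \frac{1}{\frac{54109}{58167}} = \frac{58167}{54109}$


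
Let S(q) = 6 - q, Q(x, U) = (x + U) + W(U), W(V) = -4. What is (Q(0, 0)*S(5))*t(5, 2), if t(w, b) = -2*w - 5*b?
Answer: 80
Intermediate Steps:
Q(x, U) = -4 + U + x (Q(x, U) = (x + U) - 4 = (U + x) - 4 = -4 + U + x)
t(w, b) = -5*b - 2*w
(Q(0, 0)*S(5))*t(5, 2) = ((-4 + 0 + 0)*(6 - 1*5))*(-5*2 - 2*5) = (-4*(6 - 5))*(-10 - 10) = -4*1*(-20) = -4*(-20) = 80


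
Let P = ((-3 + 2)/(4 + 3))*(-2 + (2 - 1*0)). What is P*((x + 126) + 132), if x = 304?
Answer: 0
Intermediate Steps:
P = 0 (P = (-1/7)*(-2 + (2 + 0)) = (-1*⅐)*(-2 + 2) = -⅐*0 = 0)
P*((x + 126) + 132) = 0*((304 + 126) + 132) = 0*(430 + 132) = 0*562 = 0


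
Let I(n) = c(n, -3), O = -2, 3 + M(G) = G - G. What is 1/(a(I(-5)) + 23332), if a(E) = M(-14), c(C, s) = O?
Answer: 1/23329 ≈ 4.2865e-5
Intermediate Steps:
M(G) = -3 (M(G) = -3 + (G - G) = -3 + 0 = -3)
c(C, s) = -2
I(n) = -2
a(E) = -3
1/(a(I(-5)) + 23332) = 1/(-3 + 23332) = 1/23329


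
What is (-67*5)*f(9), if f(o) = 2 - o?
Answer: 2345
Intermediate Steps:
(-67*5)*f(9) = (-67*5)*(2 - 1*9) = -335*(2 - 9) = -335*(-7) = 2345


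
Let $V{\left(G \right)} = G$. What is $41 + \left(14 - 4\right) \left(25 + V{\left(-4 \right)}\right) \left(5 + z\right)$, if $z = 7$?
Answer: $2561$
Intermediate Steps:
$41 + \left(14 - 4\right) \left(25 + V{\left(-4 \right)}\right) \left(5 + z\right) = 41 + \left(14 - 4\right) \left(25 - 4\right) \left(5 + 7\right) = 41 + 10 \cdot 21 \cdot 12 = 41 + 10 \cdot 252 = 41 + 2520 = 2561$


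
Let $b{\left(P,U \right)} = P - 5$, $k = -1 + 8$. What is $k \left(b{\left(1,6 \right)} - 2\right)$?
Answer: $-42$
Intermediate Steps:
$k = 7$
$b{\left(P,U \right)} = -5 + P$
$k \left(b{\left(1,6 \right)} - 2\right) = 7 \left(\left(-5 + 1\right) - 2\right) = 7 \left(-4 - 2\right) = 7 \left(-6\right) = -42$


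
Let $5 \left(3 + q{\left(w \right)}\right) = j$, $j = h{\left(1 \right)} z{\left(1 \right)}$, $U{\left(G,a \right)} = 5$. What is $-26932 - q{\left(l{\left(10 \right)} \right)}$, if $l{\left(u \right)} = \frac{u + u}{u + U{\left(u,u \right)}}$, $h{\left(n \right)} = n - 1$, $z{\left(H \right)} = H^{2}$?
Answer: $-26929$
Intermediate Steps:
$h{\left(n \right)} = -1 + n$ ($h{\left(n \right)} = n - 1 = -1 + n$)
$l{\left(u \right)} = \frac{2 u}{5 + u}$ ($l{\left(u \right)} = \frac{u + u}{u + 5} = \frac{2 u}{5 + u}$)
$j = 0$ ($j = \left(-1 + 1\right) 1^{2} = 0 \cdot 1 = 0$)
$q{\left(w \right)} = -3$ ($q{\left(w \right)} = -3 + \frac{1}{5} \cdot 0 = -3 + 0 = -3$)
$-26932 - q{\left(l{\left(10 \right)} \right)} = -26932 - -3 = -26932 + 3 = -26929$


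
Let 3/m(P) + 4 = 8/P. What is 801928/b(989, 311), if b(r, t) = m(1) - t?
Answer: -3207712/1241 ≈ -2584.8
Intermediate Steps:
m(P) = 3/(-4 + 8/P)
b(r, t) = ¾ - t (b(r, t) = -3*1/(-8 + 4*1) - t = -3*1/(-8 + 4) - t = -3*1/(-4) - t = -3*1*(-¼) - t = ¾ - t)
801928/b(989, 311) = 801928/(¾ - 1*311) = 801928/(¾ - 311) = 801928/(-1241/4) = 801928*(-4/1241) = -3207712/1241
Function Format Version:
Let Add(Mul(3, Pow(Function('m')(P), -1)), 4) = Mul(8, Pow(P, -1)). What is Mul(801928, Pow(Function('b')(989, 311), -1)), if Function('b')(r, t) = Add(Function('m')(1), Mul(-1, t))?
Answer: Rational(-3207712, 1241) ≈ -2584.8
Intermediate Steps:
Function('m')(P) = Mul(3, Pow(Add(-4, Mul(8, Pow(P, -1))), -1))
Function('b')(r, t) = Add(Rational(3, 4), Mul(-1, t)) (Function('b')(r, t) = Add(Mul(-3, 1, Pow(Add(-8, Mul(4, 1)), -1)), Mul(-1, t)) = Add(Mul(-3, 1, Pow(Add(-8, 4), -1)), Mul(-1, t)) = Add(Mul(-3, 1, Pow(-4, -1)), Mul(-1, t)) = Add(Mul(-3, 1, Rational(-1, 4)), Mul(-1, t)) = Add(Rational(3, 4), Mul(-1, t)))
Mul(801928, Pow(Function('b')(989, 311), -1)) = Mul(801928, Pow(Add(Rational(3, 4), Mul(-1, 311)), -1)) = Mul(801928, Pow(Add(Rational(3, 4), -311), -1)) = Mul(801928, Pow(Rational(-1241, 4), -1)) = Mul(801928, Rational(-4, 1241)) = Rational(-3207712, 1241)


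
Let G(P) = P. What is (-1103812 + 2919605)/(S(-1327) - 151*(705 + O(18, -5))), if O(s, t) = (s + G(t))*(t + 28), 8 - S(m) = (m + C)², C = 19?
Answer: -1815793/1862460 ≈ -0.97494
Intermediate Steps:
S(m) = 8 - (19 + m)² (S(m) = 8 - (m + 19)² = 8 - (19 + m)²)
O(s, t) = (28 + t)*(s + t) (O(s, t) = (s + t)*(t + 28) = (s + t)*(28 + t) = (28 + t)*(s + t))
(-1103812 + 2919605)/(S(-1327) - 151*(705 + O(18, -5))) = (-1103812 + 2919605)/((8 - (19 - 1327)²) - 151*(705 + ((-5)² + 28*18 + 28*(-5) + 18*(-5)))) = 1815793/((8 - 1*(-1308)²) - 151*(705 + (25 + 504 - 140 - 90))) = 1815793/((8 - 1*1710864) - 151*(705 + 299)) = 1815793/((8 - 1710864) - 151*1004) = 1815793/(-1710856 - 151604) = 1815793/(-1862460) = 1815793*(-1/1862460) = -1815793/1862460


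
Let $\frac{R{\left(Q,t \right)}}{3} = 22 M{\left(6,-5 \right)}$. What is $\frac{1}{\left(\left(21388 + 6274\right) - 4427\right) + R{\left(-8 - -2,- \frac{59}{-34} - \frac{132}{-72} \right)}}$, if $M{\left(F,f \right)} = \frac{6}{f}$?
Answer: $\frac{5}{115779} \approx 4.3186 \cdot 10^{-5}$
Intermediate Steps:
$R{\left(Q,t \right)} = - \frac{396}{5}$ ($R{\left(Q,t \right)} = 3 \cdot 22 \frac{6}{-5} = 3 \cdot 22 \cdot 6 \left(- \frac{1}{5}\right) = 3 \cdot 22 \left(- \frac{6}{5}\right) = 3 \left(- \frac{132}{5}\right) = - \frac{396}{5}$)
$\frac{1}{\left(\left(21388 + 6274\right) - 4427\right) + R{\left(-8 - -2,- \frac{59}{-34} - \frac{132}{-72} \right)}} = \frac{1}{\left(\left(21388 + 6274\right) - 4427\right) - \frac{396}{5}} = \frac{1}{\left(27662 - 4427\right) - \frac{396}{5}} = \frac{1}{23235 - \frac{396}{5}} = \frac{1}{\frac{115779}{5}} = \frac{5}{115779}$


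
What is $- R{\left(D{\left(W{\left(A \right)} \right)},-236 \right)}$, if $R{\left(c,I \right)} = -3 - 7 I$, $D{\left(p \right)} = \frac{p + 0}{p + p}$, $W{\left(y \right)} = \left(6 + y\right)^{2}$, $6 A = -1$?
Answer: $-1649$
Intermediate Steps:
$A = - \frac{1}{6}$ ($A = \frac{1}{6} \left(-1\right) = - \frac{1}{6} \approx -0.16667$)
$D{\left(p \right)} = \frac{1}{2}$ ($D{\left(p \right)} = \frac{p}{2 p} = p \frac{1}{2 p} = \frac{1}{2}$)
$- R{\left(D{\left(W{\left(A \right)} \right)},-236 \right)} = - (-3 - -1652) = - (-3 + 1652) = \left(-1\right) 1649 = -1649$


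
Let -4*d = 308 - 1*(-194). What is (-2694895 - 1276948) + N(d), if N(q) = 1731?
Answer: -3970112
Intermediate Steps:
d = -251/2 (d = -(308 - 1*(-194))/4 = -(308 + 194)/4 = -¼*502 = -251/2 ≈ -125.50)
(-2694895 - 1276948) + N(d) = (-2694895 - 1276948) + 1731 = -3971843 + 1731 = -3970112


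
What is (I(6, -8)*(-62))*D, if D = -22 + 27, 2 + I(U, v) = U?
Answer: -1240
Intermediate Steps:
I(U, v) = -2 + U
D = 5
(I(6, -8)*(-62))*D = ((-2 + 6)*(-62))*5 = (4*(-62))*5 = -248*5 = -1240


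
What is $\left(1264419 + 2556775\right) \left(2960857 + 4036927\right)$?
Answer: $26739890234096$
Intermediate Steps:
$\left(1264419 + 2556775\right) \left(2960857 + 4036927\right) = 3821194 \cdot 6997784 = 26739890234096$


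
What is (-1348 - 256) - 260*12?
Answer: -4724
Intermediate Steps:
(-1348 - 256) - 260*12 = -1604 - 3120 = -4724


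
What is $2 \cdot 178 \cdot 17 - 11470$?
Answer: $-5418$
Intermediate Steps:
$2 \cdot 178 \cdot 17 - 11470 = 2 \cdot 3026 - 11470 = 6052 - 11470 = -5418$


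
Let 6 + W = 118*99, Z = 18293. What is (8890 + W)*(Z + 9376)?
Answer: 569040654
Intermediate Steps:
W = 11676 (W = -6 + 118*99 = -6 + 11682 = 11676)
(8890 + W)*(Z + 9376) = (8890 + 11676)*(18293 + 9376) = 20566*27669 = 569040654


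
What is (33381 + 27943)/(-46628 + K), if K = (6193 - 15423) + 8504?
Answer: -30662/23677 ≈ -1.2950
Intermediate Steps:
K = -726 (K = -9230 + 8504 = -726)
(33381 + 27943)/(-46628 + K) = (33381 + 27943)/(-46628 - 726) = 61324/(-47354) = 61324*(-1/47354) = -30662/23677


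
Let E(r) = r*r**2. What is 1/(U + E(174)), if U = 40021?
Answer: 1/5308045 ≈ 1.8839e-7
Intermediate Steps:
E(r) = r**3
1/(U + E(174)) = 1/(40021 + 174**3) = 1/(40021 + 5268024) = 1/5308045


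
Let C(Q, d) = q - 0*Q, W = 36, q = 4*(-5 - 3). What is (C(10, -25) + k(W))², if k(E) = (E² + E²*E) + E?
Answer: 2299777936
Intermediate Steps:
q = -32 (q = 4*(-8) = -32)
k(E) = E + E² + E³ (k(E) = (E² + E³) + E = E + E² + E³)
C(Q, d) = -32 (C(Q, d) = -32 - 0*Q = -32 - 1*0 = -32 + 0 = -32)
(C(10, -25) + k(W))² = (-32 + 36*(1 + 36 + 36²))² = (-32 + 36*(1 + 36 + 1296))² = (-32 + 36*1333)² = (-32 + 47988)² = 47956² = 2299777936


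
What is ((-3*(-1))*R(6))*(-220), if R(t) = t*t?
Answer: -23760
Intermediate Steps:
R(t) = t²
((-3*(-1))*R(6))*(-220) = (-3*(-1)*6²)*(-220) = (3*36)*(-220) = 108*(-220) = -23760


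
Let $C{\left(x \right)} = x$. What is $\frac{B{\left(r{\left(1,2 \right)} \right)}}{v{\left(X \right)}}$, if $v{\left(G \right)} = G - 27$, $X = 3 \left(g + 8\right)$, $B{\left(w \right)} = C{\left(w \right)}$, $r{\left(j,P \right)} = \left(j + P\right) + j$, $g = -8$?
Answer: $- \frac{4}{27} \approx -0.14815$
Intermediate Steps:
$r{\left(j,P \right)} = P + 2 j$ ($r{\left(j,P \right)} = \left(P + j\right) + j = P + 2 j$)
$B{\left(w \right)} = w$
$X = 0$ ($X = 3 \left(-8 + 8\right) = 3 \cdot 0 = 0$)
$v{\left(G \right)} = -27 + G$
$\frac{B{\left(r{\left(1,2 \right)} \right)}}{v{\left(X \right)}} = \frac{2 + 2 \cdot 1}{-27 + 0} = \frac{2 + 2}{-27} = 4 \left(- \frac{1}{27}\right) = - \frac{4}{27}$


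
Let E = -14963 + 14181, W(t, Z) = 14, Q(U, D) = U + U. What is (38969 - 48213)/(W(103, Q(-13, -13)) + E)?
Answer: 2311/192 ≈ 12.036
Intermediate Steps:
Q(U, D) = 2*U
E = -782
(38969 - 48213)/(W(103, Q(-13, -13)) + E) = (38969 - 48213)/(14 - 782) = -9244/(-768) = -9244*(-1/768) = 2311/192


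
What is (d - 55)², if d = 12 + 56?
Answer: 169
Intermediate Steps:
d = 68
(d - 55)² = (68 - 55)² = 13² = 169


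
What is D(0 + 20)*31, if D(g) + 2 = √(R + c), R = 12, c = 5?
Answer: -62 + 31*√17 ≈ 65.816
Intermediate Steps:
D(g) = -2 + √17 (D(g) = -2 + √(12 + 5) = -2 + √17)
D(0 + 20)*31 = (-2 + √17)*31 = -62 + 31*√17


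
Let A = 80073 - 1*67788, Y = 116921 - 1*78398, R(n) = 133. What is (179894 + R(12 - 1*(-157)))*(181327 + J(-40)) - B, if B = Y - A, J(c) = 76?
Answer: 32657411643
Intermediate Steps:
Y = 38523 (Y = 116921 - 78398 = 38523)
A = 12285 (A = 80073 - 67788 = 12285)
B = 26238 (B = 38523 - 1*12285 = 38523 - 12285 = 26238)
(179894 + R(12 - 1*(-157)))*(181327 + J(-40)) - B = (179894 + 133)*(181327 + 76) - 1*26238 = 180027*181403 - 26238 = 32657437881 - 26238 = 32657411643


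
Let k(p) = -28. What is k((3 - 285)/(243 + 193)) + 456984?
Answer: 456956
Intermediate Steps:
k((3 - 285)/(243 + 193)) + 456984 = -28 + 456984 = 456956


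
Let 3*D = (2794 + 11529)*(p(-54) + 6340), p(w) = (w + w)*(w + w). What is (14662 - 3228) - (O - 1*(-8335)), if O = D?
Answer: -257861995/3 ≈ -8.5954e+7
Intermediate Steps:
p(w) = 4*w**2 (p(w) = (2*w)*(2*w) = 4*w**2)
D = 257871292/3 (D = ((2794 + 11529)*(4*(-54)**2 + 6340))/3 = (14323*(4*2916 + 6340))/3 = (14323*(11664 + 6340))/3 = (14323*18004)/3 = (1/3)*257871292 = 257871292/3 ≈ 8.5957e+7)
O = 257871292/3 ≈ 8.5957e+7
(14662 - 3228) - (O - 1*(-8335)) = (14662 - 3228) - (257871292/3 - 1*(-8335)) = 11434 - (257871292/3 + 8335) = 11434 - 1*257896297/3 = 11434 - 257896297/3 = -257861995/3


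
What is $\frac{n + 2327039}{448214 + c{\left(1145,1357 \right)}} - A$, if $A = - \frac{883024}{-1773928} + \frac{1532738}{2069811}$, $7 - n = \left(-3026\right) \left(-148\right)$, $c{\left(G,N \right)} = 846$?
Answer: $\frac{303632513333044169}{103050729092328030} \approx 2.9464$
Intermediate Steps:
$n = -447841$ ($n = 7 - \left(-3026\right) \left(-148\right) = 7 - 447848 = -447841$)
$A = \frac{568332455416}{458961960951}$ ($A = \left(-883024\right) \left(- \frac{1}{1773928}\right) + 1532738 \cdot \frac{1}{2069811} = \frac{110378}{221741} + \frac{1532738}{2069811} = \frac{568332455416}{458961960951} \approx 1.2383$)
$\frac{n + 2327039}{448214 + c{\left(1145,1357 \right)}} - A = \frac{-447841 + 2327039}{448214 + 846} - \frac{568332455416}{458961960951} = \frac{1879198}{449060} - \frac{568332455416}{458961960951} = 1879198 \cdot \frac{1}{449060} - \frac{568332455416}{458961960951} = \frac{939599}{224530} - \frac{568332455416}{458961960951} = \frac{303632513333044169}{103050729092328030}$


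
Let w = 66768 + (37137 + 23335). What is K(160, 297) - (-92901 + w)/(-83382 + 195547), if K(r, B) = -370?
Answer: -41535389/112165 ≈ -370.31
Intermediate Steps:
w = 127240 (w = 66768 + 60472 = 127240)
K(160, 297) - (-92901 + w)/(-83382 + 195547) = -370 - (-92901 + 127240)/(-83382 + 195547) = -370 - 34339/112165 = -41535389/112165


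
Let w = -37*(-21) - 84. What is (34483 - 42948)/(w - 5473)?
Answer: 1693/956 ≈ 1.7709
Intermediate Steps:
w = 693 (w = 777 - 84 = 693)
(34483 - 42948)/(w - 5473) = (34483 - 42948)/(693 - 5473) = -8465/(-4780) = -8465*(-1/4780) = 1693/956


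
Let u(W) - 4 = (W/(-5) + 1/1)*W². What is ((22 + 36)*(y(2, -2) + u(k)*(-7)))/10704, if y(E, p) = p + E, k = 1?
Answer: -203/1115 ≈ -0.18206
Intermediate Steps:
y(E, p) = E + p
u(W) = 4 + W²*(1 - W/5) (u(W) = 4 + (W/(-5) + 1/1)*W² = 4 + (W*(-⅕) + 1*1)*W² = 4 + (-W/5 + 1)*W² = 4 + (1 - W/5)*W² = 4 + W²*(1 - W/5))
((22 + 36)*(y(2, -2) + u(k)*(-7)))/10704 = ((22 + 36)*((2 - 2) + (4 + 1² - ⅕*1³)*(-7)))/10704 = (58*(0 + (4 + 1 - ⅕*1)*(-7)))*(1/10704) = (58*(0 + (4 + 1 - ⅕)*(-7)))*(1/10704) = (58*(0 + (24/5)*(-7)))*(1/10704) = (58*(0 - 168/5))*(1/10704) = (58*(-168/5))*(1/10704) = -9744/5*1/10704 = -203/1115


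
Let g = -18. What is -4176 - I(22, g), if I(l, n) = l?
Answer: -4198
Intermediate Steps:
-4176 - I(22, g) = -4176 - 1*22 = -4176 - 22 = -4198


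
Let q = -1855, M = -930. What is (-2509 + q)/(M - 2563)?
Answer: 4364/3493 ≈ 1.2494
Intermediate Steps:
(-2509 + q)/(M - 2563) = (-2509 - 1855)/(-930 - 2563) = -4364/(-3493) = -4364*(-1/3493) = 4364/3493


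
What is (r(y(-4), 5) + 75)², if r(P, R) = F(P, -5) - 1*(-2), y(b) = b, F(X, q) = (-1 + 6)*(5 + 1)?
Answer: 11449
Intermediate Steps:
F(X, q) = 30 (F(X, q) = 5*6 = 30)
r(P, R) = 32 (r(P, R) = 30 - 1*(-2) = 30 + 2 = 32)
(r(y(-4), 5) + 75)² = (32 + 75)² = 107² = 11449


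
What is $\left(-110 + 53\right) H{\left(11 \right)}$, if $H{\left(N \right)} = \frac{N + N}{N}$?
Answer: $-114$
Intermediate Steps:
$H{\left(N \right)} = 2$ ($H{\left(N \right)} = \frac{2 N}{N} = 2$)
$\left(-110 + 53\right) H{\left(11 \right)} = \left(-110 + 53\right) 2 = \left(-57\right) 2 = -114$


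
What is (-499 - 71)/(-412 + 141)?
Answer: 570/271 ≈ 2.1033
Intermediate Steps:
(-499 - 71)/(-412 + 141) = -570/(-271) = -570*(-1/271) = 570/271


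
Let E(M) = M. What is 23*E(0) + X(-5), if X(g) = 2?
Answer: 2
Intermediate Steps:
23*E(0) + X(-5) = 23*0 + 2 = 0 + 2 = 2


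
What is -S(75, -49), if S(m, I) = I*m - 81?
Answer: 3756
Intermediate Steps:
S(m, I) = -81 + I*m
-S(75, -49) = -(-81 - 49*75) = -(-81 - 3675) = -1*(-3756) = 3756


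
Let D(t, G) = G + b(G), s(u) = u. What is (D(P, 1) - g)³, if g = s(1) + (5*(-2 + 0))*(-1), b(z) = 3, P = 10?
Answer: -343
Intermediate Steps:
D(t, G) = 3 + G (D(t, G) = G + 3 = 3 + G)
g = 11 (g = 1 + (5*(-2 + 0))*(-1) = 1 + (5*(-2))*(-1) = 1 - 10*(-1) = 1 + 10 = 11)
(D(P, 1) - g)³ = ((3 + 1) - 1*11)³ = (4 - 11)³ = (-7)³ = -343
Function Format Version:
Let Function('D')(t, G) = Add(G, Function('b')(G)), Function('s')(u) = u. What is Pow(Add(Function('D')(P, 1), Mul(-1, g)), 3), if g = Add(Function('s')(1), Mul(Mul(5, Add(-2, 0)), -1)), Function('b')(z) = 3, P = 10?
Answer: -343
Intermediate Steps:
Function('D')(t, G) = Add(3, G) (Function('D')(t, G) = Add(G, 3) = Add(3, G))
g = 11 (g = Add(1, Mul(Mul(5, Add(-2, 0)), -1)) = Add(1, Mul(Mul(5, -2), -1)) = Add(1, Mul(-10, -1)) = Add(1, 10) = 11)
Pow(Add(Function('D')(P, 1), Mul(-1, g)), 3) = Pow(Add(Add(3, 1), Mul(-1, 11)), 3) = Pow(Add(4, -11), 3) = Pow(-7, 3) = -343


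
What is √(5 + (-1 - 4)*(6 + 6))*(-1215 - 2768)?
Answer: -3983*I*√55 ≈ -29539.0*I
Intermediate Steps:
√(5 + (-1 - 4)*(6 + 6))*(-1215 - 2768) = √(5 - 5*12)*(-3983) = √(5 - 60)*(-3983) = √(-55)*(-3983) = (I*√55)*(-3983) = -3983*I*√55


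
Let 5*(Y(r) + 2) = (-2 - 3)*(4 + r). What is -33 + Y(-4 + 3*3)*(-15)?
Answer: 132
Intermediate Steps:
Y(r) = -6 - r (Y(r) = -2 + ((-2 - 3)*(4 + r))/5 = -2 + (-5*(4 + r))/5 = -2 + (-20 - 5*r)/5 = -2 + (-4 - r) = -6 - r)
-33 + Y(-4 + 3*3)*(-15) = -33 + (-6 - (-4 + 3*3))*(-15) = -33 + (-6 - (-4 + 9))*(-15) = -33 + (-6 - 1*5)*(-15) = -33 + (-6 - 5)*(-15) = -33 - 11*(-15) = -33 + 165 = 132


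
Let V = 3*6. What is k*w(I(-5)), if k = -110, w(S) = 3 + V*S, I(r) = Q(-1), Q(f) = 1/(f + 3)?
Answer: -1320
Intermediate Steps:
V = 18
Q(f) = 1/(3 + f)
I(r) = ½ (I(r) = 1/(3 - 1) = 1/2 = ½)
w(S) = 3 + 18*S
k*w(I(-5)) = -110*(3 + 18*(½)) = -110*(3 + 9) = -110*12 = -1320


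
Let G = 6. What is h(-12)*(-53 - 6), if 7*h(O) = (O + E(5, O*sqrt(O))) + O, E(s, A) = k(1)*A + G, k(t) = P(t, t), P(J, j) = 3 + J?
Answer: 1062/7 + 5664*I*sqrt(3)/7 ≈ 151.71 + 1401.5*I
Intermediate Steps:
k(t) = 3 + t
E(s, A) = 6 + 4*A (E(s, A) = (3 + 1)*A + 6 = 4*A + 6 = 6 + 4*A)
h(O) = 6/7 + 2*O/7 + 4*O**(3/2)/7 (h(O) = ((O + (6 + 4*(O*sqrt(O)))) + O)/7 = ((O + (6 + 4*O**(3/2))) + O)/7 = ((6 + O + 4*O**(3/2)) + O)/7 = (6 + 2*O + 4*O**(3/2))/7 = 6/7 + 2*O/7 + 4*O**(3/2)/7)
h(-12)*(-53 - 6) = (6/7 + (2/7)*(-12) + 4*(-12)**(3/2)/7)*(-53 - 6) = (6/7 - 24/7 + 4*(-24*I*sqrt(3))/7)*(-59) = (6/7 - 24/7 - 96*I*sqrt(3)/7)*(-59) = (-18/7 - 96*I*sqrt(3)/7)*(-59) = 1062/7 + 5664*I*sqrt(3)/7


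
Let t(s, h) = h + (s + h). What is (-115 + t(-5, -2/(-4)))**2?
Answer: 14161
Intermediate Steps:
t(s, h) = s + 2*h (t(s, h) = h + (h + s) = s + 2*h)
(-115 + t(-5, -2/(-4)))**2 = (-115 + (-5 + 2*(-2/(-4))))**2 = (-115 + (-5 + 2*(-2*(-1/4))))**2 = (-115 + (-5 + 2*(1/2)))**2 = (-115 + (-5 + 1))**2 = (-115 - 4)**2 = (-119)**2 = 14161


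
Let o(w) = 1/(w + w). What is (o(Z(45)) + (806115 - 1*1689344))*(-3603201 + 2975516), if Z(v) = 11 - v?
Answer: 37698493078505/68 ≈ 5.5439e+11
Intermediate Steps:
o(w) = 1/(2*w)
(o(Z(45)) + (806115 - 1*1689344))*(-3603201 + 2975516) = (1/(2*(11 - 1*45)) + (806115 - 1*1689344))*(-3603201 + 2975516) = (1/(2*(11 - 45)) + (806115 - 1689344))*(-627685) = ((1/2)/(-34) - 883229)*(-627685) = ((1/2)*(-1/34) - 883229)*(-627685) = (-1/68 - 883229)*(-627685) = -60059573/68*(-627685) = 37698493078505/68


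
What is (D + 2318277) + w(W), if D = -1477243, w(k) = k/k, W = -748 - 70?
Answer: 841035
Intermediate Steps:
W = -818
w(k) = 1
(D + 2318277) + w(W) = (-1477243 + 2318277) + 1 = 841034 + 1 = 841035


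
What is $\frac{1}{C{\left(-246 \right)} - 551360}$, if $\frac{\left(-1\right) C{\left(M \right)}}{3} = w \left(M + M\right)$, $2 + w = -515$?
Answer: $- \frac{1}{1314452} \approx -7.6077 \cdot 10^{-7}$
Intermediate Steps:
$w = -517$ ($w = -2 - 515 = -517$)
$C{\left(M \right)} = 3102 M$ ($C{\left(M \right)} = - 3 \left(- 517 \left(M + M\right)\right) = - 3 \left(- 517 \cdot 2 M\right) = - 3 \left(- 1034 M\right) = 3102 M$)
$\frac{1}{C{\left(-246 \right)} - 551360} = \frac{1}{3102 \left(-246\right) - 551360} = \frac{1}{-763092 - 551360} = \frac{1}{-1314452} = - \frac{1}{1314452}$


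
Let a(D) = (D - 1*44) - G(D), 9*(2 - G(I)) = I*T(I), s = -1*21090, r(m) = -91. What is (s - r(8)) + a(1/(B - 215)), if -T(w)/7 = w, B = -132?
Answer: -22806069775/1083681 ≈ -21045.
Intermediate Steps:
T(w) = -7*w
s = -21090
G(I) = 2 + 7*I**2/9 (G(I) = 2 - I*(-7*I)/9 = 2 - (-7)*I**2/9 = 2 + 7*I**2/9)
a(D) = -46 + D - 7*D**2/9 (a(D) = (D - 1*44) - (2 + 7*D**2/9) = (D - 44) + (-2 - 7*D**2/9) = (-44 + D) + (-2 - 7*D**2/9) = -46 + D - 7*D**2/9)
(s - r(8)) + a(1/(B - 215)) = (-21090 - 1*(-91)) + (-46 + 1/(-132 - 215) - 7/(9*(-132 - 215)**2)) = (-21090 + 91) + (-46 + 1/(-347) - 7*(1/(-347))**2/9) = -20999 + (-46 - 1/347 - 7*(-1/347)**2/9) = -20999 + (-46 - 1/347 - 7/9*1/120409) = -20999 + (-46 - 1/347 - 7/1083681) = -20999 - 49852456/1083681 = -22806069775/1083681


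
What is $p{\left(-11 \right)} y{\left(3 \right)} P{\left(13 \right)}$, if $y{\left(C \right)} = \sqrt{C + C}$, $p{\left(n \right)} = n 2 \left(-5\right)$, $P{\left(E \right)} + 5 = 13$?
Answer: $880 \sqrt{6} \approx 2155.6$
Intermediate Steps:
$P{\left(E \right)} = 8$ ($P{\left(E \right)} = -5 + 13 = 8$)
$p{\left(n \right)} = - 10 n$ ($p{\left(n \right)} = 2 n \left(-5\right) = - 10 n$)
$y{\left(C \right)} = \sqrt{2} \sqrt{C}$ ($y{\left(C \right)} = \sqrt{2 C} = \sqrt{2} \sqrt{C}$)
$p{\left(-11 \right)} y{\left(3 \right)} P{\left(13 \right)} = \left(-10\right) \left(-11\right) \sqrt{2} \sqrt{3} \cdot 8 = 110 \sqrt{6} \cdot 8 = 880 \sqrt{6}$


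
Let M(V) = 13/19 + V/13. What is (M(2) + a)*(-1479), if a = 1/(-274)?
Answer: -83520609/67678 ≈ -1234.1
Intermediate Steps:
M(V) = 13/19 + V/13 (M(V) = 13*(1/19) + V*(1/13) = 13/19 + V/13)
a = -1/274 ≈ -0.0036496
(M(2) + a)*(-1479) = ((13/19 + (1/13)*2) - 1/274)*(-1479) = ((13/19 + 2/13) - 1/274)*(-1479) = (207/247 - 1/274)*(-1479) = (56471/67678)*(-1479) = -83520609/67678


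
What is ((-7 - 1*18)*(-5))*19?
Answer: 2375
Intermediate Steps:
((-7 - 1*18)*(-5))*19 = ((-7 - 18)*(-5))*19 = -25*(-5)*19 = 125*19 = 2375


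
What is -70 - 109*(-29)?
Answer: 3091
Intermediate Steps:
-70 - 109*(-29) = -70 + 3161 = 3091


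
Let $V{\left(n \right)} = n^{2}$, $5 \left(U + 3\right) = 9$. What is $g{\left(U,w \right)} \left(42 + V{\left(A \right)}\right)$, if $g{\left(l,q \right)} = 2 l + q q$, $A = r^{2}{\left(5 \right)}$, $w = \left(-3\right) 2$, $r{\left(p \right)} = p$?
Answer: $\frac{112056}{5} \approx 22411.0$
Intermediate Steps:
$U = - \frac{6}{5}$ ($U = -3 + \frac{1}{5} \cdot 9 = -3 + \frac{9}{5} = - \frac{6}{5} \approx -1.2$)
$w = -6$
$A = 25$ ($A = 5^{2} = 25$)
$g{\left(l,q \right)} = q^{2} + 2 l$ ($g{\left(l,q \right)} = 2 l + q^{2} = q^{2} + 2 l$)
$g{\left(U,w \right)} \left(42 + V{\left(A \right)}\right) = \left(\left(-6\right)^{2} + 2 \left(- \frac{6}{5}\right)\right) \left(42 + 25^{2}\right) = \left(36 - \frac{12}{5}\right) \left(42 + 625\right) = \frac{168}{5} \cdot 667 = \frac{112056}{5}$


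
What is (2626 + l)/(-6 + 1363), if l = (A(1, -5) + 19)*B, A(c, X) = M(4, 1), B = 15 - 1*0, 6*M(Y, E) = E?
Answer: 5827/2714 ≈ 2.1470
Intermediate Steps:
M(Y, E) = E/6
B = 15 (B = 15 + 0 = 15)
A(c, X) = ⅙ (A(c, X) = (⅙)*1 = ⅙)
l = 575/2 (l = (⅙ + 19)*15 = (115/6)*15 = 575/2 ≈ 287.50)
(2626 + l)/(-6 + 1363) = (2626 + 575/2)/(-6 + 1363) = (5827/2)/1357 = (5827/2)*(1/1357) = 5827/2714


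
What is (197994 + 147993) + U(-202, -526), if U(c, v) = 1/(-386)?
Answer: 133550981/386 ≈ 3.4599e+5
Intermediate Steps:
U(c, v) = -1/386
(197994 + 147993) + U(-202, -526) = (197994 + 147993) - 1/386 = 345987 - 1/386 = 133550981/386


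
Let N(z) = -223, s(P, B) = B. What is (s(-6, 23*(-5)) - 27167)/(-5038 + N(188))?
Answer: 27282/5261 ≈ 5.1857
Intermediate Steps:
(s(-6, 23*(-5)) - 27167)/(-5038 + N(188)) = (23*(-5) - 27167)/(-5038 - 223) = (-115 - 27167)/(-5261) = -27282*(-1/5261) = 27282/5261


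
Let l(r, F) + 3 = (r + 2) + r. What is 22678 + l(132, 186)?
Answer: 22941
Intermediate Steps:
l(r, F) = -1 + 2*r (l(r, F) = -3 + ((r + 2) + r) = -3 + ((2 + r) + r) = -3 + (2 + 2*r) = -1 + 2*r)
22678 + l(132, 186) = 22678 + (-1 + 2*132) = 22678 + (-1 + 264) = 22678 + 263 = 22941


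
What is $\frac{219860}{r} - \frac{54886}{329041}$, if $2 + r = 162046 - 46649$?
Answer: $\frac{13201876858}{7593937239} \approx 1.7385$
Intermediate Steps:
$r = 115395$ ($r = -2 + \left(162046 - 46649\right) = -2 + 115397 = 115395$)
$\frac{219860}{r} - \frac{54886}{329041} = \frac{219860}{115395} - \frac{54886}{329041} = 219860 \cdot \frac{1}{115395} - \frac{54886}{329041} = \frac{43972}{23079} - \frac{54886}{329041} = \frac{13201876858}{7593937239}$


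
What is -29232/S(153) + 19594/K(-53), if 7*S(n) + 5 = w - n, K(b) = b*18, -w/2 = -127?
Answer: -2053045/954 ≈ -2152.0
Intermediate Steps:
w = 254 (w = -2*(-127) = 254)
K(b) = 18*b
S(n) = 249/7 - n/7 (S(n) = -5/7 + (254 - n)/7 = -5/7 + (254/7 - n/7) = 249/7 - n/7)
-29232/S(153) + 19594/K(-53) = -29232/(249/7 - 1/7*153) + 19594/((18*(-53))) = -29232/(249/7 - 153/7) + 19594/(-954) = -29232/96/7 + 19594*(-1/954) = -29232*7/96 - 9797/477 = -4263/2 - 9797/477 = -2053045/954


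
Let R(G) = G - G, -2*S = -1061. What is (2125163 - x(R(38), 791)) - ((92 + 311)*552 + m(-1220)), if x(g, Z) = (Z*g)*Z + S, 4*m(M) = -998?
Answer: 1902426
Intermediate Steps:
S = 1061/2 (S = -1/2*(-1061) = 1061/2 ≈ 530.50)
R(G) = 0
m(M) = -499/2 (m(M) = (1/4)*(-998) = -499/2)
x(g, Z) = 1061/2 + g*Z**2 (x(g, Z) = (Z*g)*Z + 1061/2 = g*Z**2 + 1061/2 = 1061/2 + g*Z**2)
(2125163 - x(R(38), 791)) - ((92 + 311)*552 + m(-1220)) = (2125163 - (1061/2 + 0*791**2)) - ((92 + 311)*552 - 499/2) = (2125163 - (1061/2 + 0*625681)) - (403*552 - 499/2) = (2125163 - (1061/2 + 0)) - (222456 - 499/2) = (2125163 - 1*1061/2) - 1*444413/2 = (2125163 - 1061/2) - 444413/2 = 4249265/2 - 444413/2 = 1902426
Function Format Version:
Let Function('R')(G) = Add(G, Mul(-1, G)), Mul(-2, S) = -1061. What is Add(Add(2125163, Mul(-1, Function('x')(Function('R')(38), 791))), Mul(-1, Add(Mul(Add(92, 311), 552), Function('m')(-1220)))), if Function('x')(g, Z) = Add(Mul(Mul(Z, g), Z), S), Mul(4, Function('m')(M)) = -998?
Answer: 1902426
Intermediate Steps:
S = Rational(1061, 2) (S = Mul(Rational(-1, 2), -1061) = Rational(1061, 2) ≈ 530.50)
Function('R')(G) = 0
Function('m')(M) = Rational(-499, 2) (Function('m')(M) = Mul(Rational(1, 4), -998) = Rational(-499, 2))
Function('x')(g, Z) = Add(Rational(1061, 2), Mul(g, Pow(Z, 2))) (Function('x')(g, Z) = Add(Mul(Mul(Z, g), Z), Rational(1061, 2)) = Add(Mul(g, Pow(Z, 2)), Rational(1061, 2)) = Add(Rational(1061, 2), Mul(g, Pow(Z, 2))))
Add(Add(2125163, Mul(-1, Function('x')(Function('R')(38), 791))), Mul(-1, Add(Mul(Add(92, 311), 552), Function('m')(-1220)))) = Add(Add(2125163, Mul(-1, Add(Rational(1061, 2), Mul(0, Pow(791, 2))))), Mul(-1, Add(Mul(Add(92, 311), 552), Rational(-499, 2)))) = Add(Add(2125163, Mul(-1, Add(Rational(1061, 2), Mul(0, 625681)))), Mul(-1, Add(Mul(403, 552), Rational(-499, 2)))) = Add(Add(2125163, Mul(-1, Add(Rational(1061, 2), 0))), Mul(-1, Add(222456, Rational(-499, 2)))) = Add(Add(2125163, Mul(-1, Rational(1061, 2))), Mul(-1, Rational(444413, 2))) = Add(Add(2125163, Rational(-1061, 2)), Rational(-444413, 2)) = Add(Rational(4249265, 2), Rational(-444413, 2)) = 1902426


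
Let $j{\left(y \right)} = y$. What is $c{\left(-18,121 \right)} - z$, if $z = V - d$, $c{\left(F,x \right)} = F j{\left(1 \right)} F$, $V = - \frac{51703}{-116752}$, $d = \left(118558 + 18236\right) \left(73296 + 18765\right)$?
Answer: $\frac{1470303791230313}{116752} \approx 1.2593 \cdot 10^{10}$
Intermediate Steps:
$d = 12593392434$ ($d = 136794 \cdot 92061 = 12593392434$)
$V = \frac{51703}{116752}$ ($V = \left(-51703\right) \left(- \frac{1}{116752}\right) = \frac{51703}{116752} \approx 0.44284$)
$c{\left(F,x \right)} = F^{2}$ ($c{\left(F,x \right)} = F 1 F = F F = F^{2}$)
$z = - \frac{1470303753402665}{116752}$ ($z = \frac{51703}{116752} - 12593392434 = - \frac{1470303753402665}{116752} \approx -1.2593 \cdot 10^{10}$)
$c{\left(-18,121 \right)} - z = \left(-18\right)^{2} - - \frac{1470303753402665}{116752} = 324 + \frac{1470303753402665}{116752} = \frac{1470303791230313}{116752}$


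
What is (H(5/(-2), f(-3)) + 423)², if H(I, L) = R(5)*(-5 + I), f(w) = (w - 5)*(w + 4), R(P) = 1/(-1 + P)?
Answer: 11350161/64 ≈ 1.7735e+5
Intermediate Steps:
f(w) = (-5 + w)*(4 + w)
H(I, L) = -5/4 + I/4 (H(I, L) = (-5 + I)/(-1 + 5) = (-5 + I)/4 = -5/4 + I/4)
(H(5/(-2), f(-3)) + 423)² = ((-5/4 + (5/(-2))/4) + 423)² = ((-5/4 + (-½*5)/4) + 423)² = ((-5/4 + (¼)*(-5/2)) + 423)² = ((-5/4 - 5/8) + 423)² = (-15/8 + 423)² = (3369/8)² = 11350161/64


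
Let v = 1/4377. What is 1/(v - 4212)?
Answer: -4377/18435923 ≈ -0.00023742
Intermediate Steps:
v = 1/4377 ≈ 0.00022847
1/(v - 4212) = 1/(1/4377 - 4212) = 1/(-18435923/4377) = -4377/18435923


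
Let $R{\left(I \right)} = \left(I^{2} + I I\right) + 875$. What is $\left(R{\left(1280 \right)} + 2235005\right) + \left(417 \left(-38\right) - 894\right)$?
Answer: $5495940$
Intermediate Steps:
$R{\left(I \right)} = 875 + 2 I^{2}$ ($R{\left(I \right)} = \left(I^{2} + I^{2}\right) + 875 = 2 I^{2} + 875 = 875 + 2 I^{2}$)
$\left(R{\left(1280 \right)} + 2235005\right) + \left(417 \left(-38\right) - 894\right) = \left(\left(875 + 2 \cdot 1280^{2}\right) + 2235005\right) + \left(417 \left(-38\right) - 894\right) = \left(\left(875 + 2 \cdot 1638400\right) + 2235005\right) - 16740 = \left(\left(875 + 3276800\right) + 2235005\right) - 16740 = \left(3277675 + 2235005\right) - 16740 = 5512680 - 16740 = 5495940$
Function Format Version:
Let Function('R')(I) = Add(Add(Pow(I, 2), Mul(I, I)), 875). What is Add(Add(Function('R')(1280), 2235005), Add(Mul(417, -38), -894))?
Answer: 5495940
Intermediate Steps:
Function('R')(I) = Add(875, Mul(2, Pow(I, 2))) (Function('R')(I) = Add(Add(Pow(I, 2), Pow(I, 2)), 875) = Add(Mul(2, Pow(I, 2)), 875) = Add(875, Mul(2, Pow(I, 2))))
Add(Add(Function('R')(1280), 2235005), Add(Mul(417, -38), -894)) = Add(Add(Add(875, Mul(2, Pow(1280, 2))), 2235005), Add(Mul(417, -38), -894)) = Add(Add(Add(875, Mul(2, 1638400)), 2235005), Add(-15846, -894)) = Add(Add(Add(875, 3276800), 2235005), -16740) = Add(Add(3277675, 2235005), -16740) = Add(5512680, -16740) = 5495940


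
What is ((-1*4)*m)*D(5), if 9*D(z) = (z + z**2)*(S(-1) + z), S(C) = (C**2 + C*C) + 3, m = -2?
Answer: 800/3 ≈ 266.67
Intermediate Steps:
S(C) = 3 + 2*C**2 (S(C) = (C**2 + C**2) + 3 = 2*C**2 + 3 = 3 + 2*C**2)
D(z) = (5 + z)*(z + z**2)/9 (D(z) = ((z + z**2)*((3 + 2*(-1)**2) + z))/9 = ((z + z**2)*((3 + 2*1) + z))/9 = ((z + z**2)*((3 + 2) + z))/9 = ((z + z**2)*(5 + z))/9 = ((5 + z)*(z + z**2))/9 = (5 + z)*(z + z**2)/9)
((-1*4)*m)*D(5) = (-1*4*(-2))*((1/9)*5*(5 + 5**2 + 6*5)) = (-4*(-2))*((1/9)*5*(5 + 25 + 30)) = 8*((1/9)*5*60) = 8*(100/3) = 800/3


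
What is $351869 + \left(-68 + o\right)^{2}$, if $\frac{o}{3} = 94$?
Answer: $397665$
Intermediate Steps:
$o = 282$ ($o = 3 \cdot 94 = 282$)
$351869 + \left(-68 + o\right)^{2} = 351869 + \left(-68 + 282\right)^{2} = 351869 + 214^{2} = 351869 + 45796 = 397665$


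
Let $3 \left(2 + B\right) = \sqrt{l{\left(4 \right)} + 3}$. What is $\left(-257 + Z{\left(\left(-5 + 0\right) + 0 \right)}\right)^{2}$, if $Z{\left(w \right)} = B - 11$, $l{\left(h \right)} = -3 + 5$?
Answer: $\frac{\left(810 - \sqrt{5}\right)^{2}}{9} \approx 72498.0$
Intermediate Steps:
$l{\left(h \right)} = 2$
$B = -2 + \frac{\sqrt{5}}{3}$ ($B = -2 + \frac{\sqrt{2 + 3}}{3} = -2 + \frac{\sqrt{5}}{3} \approx -1.2546$)
$Z{\left(w \right)} = -13 + \frac{\sqrt{5}}{3}$ ($Z{\left(w \right)} = \left(-2 + \frac{\sqrt{5}}{3}\right) - 11 = -13 + \frac{\sqrt{5}}{3}$)
$\left(-257 + Z{\left(\left(-5 + 0\right) + 0 \right)}\right)^{2} = \left(-257 - \left(13 - \frac{\sqrt{5}}{3}\right)\right)^{2} = \left(-270 + \frac{\sqrt{5}}{3}\right)^{2}$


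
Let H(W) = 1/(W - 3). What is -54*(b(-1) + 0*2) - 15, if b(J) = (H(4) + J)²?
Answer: -15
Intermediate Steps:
H(W) = 1/(-3 + W)
b(J) = (1 + J)² (b(J) = (1/(-3 + 4) + J)² = (1/1 + J)² = (1 + J)²)
-54*(b(-1) + 0*2) - 15 = -54*((1 - 1)² + 0*2) - 15 = -54*(0² + 0) - 15 = -54*(0 + 0) - 15 = -54*0 - 15 = 0 - 15 = -15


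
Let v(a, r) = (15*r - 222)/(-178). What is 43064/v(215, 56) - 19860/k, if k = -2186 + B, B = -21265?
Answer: -29958139052/2415453 ≈ -12403.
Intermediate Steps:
v(a, r) = 111/89 - 15*r/178 (v(a, r) = (-222 + 15*r)*(-1/178) = 111/89 - 15*r/178)
k = -23451 (k = -2186 - 21265 = -23451)
43064/v(215, 56) - 19860/k = 43064/(111/89 - 15/178*56) - 19860/(-23451) = 43064/(111/89 - 420/89) - 19860*(-1/23451) = 43064/(-309/89) + 6620/7817 = 43064*(-89/309) + 6620/7817 = -3832696/309 + 6620/7817 = -29958139052/2415453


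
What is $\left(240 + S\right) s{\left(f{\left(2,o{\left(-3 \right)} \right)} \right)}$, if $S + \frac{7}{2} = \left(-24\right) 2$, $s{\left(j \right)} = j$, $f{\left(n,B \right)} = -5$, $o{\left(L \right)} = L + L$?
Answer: $- \frac{1885}{2} \approx -942.5$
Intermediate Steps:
$o{\left(L \right)} = 2 L$
$S = - \frac{103}{2}$ ($S = - \frac{7}{2} - 48 = - \frac{103}{2} \approx -51.5$)
$\left(240 + S\right) s{\left(f{\left(2,o{\left(-3 \right)} \right)} \right)} = \left(240 - \frac{103}{2}\right) \left(-5\right) = \frac{377}{2} \left(-5\right) = - \frac{1885}{2}$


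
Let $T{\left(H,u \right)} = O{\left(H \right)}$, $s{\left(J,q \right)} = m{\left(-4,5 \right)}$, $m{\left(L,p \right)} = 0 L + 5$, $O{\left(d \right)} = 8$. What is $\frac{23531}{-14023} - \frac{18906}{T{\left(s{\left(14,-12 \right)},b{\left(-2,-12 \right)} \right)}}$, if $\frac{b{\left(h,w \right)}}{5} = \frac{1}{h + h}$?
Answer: $- \frac{132653543}{56092} \approx -2364.9$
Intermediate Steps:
$b{\left(h,w \right)} = \frac{5}{2 h}$ ($b{\left(h,w \right)} = \frac{5}{h + h} = \frac{5}{2 h}$)
$m{\left(L,p \right)} = 5$ ($m{\left(L,p \right)} = 0 + 5 = 5$)
$s{\left(J,q \right)} = 5$
$T{\left(H,u \right)} = 8$
$\frac{23531}{-14023} - \frac{18906}{T{\left(s{\left(14,-12 \right)},b{\left(-2,-12 \right)} \right)}} = \frac{23531}{-14023} - \frac{18906}{8} = 23531 \left(- \frac{1}{14023}\right) - \frac{9453}{4} = - \frac{23531}{14023} - \frac{9453}{4} = - \frac{132653543}{56092}$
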